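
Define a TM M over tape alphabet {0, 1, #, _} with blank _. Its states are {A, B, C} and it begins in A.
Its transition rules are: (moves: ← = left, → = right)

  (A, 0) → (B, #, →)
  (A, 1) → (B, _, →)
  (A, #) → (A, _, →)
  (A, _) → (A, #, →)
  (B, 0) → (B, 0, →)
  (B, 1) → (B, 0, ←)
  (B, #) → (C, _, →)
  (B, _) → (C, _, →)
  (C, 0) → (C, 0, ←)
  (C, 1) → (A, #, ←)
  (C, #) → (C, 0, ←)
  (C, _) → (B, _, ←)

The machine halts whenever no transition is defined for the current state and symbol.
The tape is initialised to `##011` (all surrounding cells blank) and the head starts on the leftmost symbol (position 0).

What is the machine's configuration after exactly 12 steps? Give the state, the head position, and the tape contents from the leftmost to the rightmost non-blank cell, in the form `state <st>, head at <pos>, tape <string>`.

state C, head at 2, tape 01

A | [#]#011   read # → write _, move →, go to A
A | _[#]011   read # → write _, move →, go to A
A | __[0]11   read 0 → write #, move →, go to B
B | __#[1]1   read 1 → write 0, move ←, go to B
B | __[#]01   read # → write _, move →, go to C
C | ___[0]1   read 0 → write 0, move ←, go to C
C | __[_]01   read _ → write _, move ←, go to B
B | _[_]_01   read _ → write _, move →, go to C
C | __[_]01   read _ → write _, move ←, go to B
B | _[_]_01   read _ → write _, move →, go to C
C | __[_]01   read _ → write _, move ←, go to B
B | _[_]_01   read _ → write _, move →, go to C
C | __[_]01
After 12 steps: state C, head at 2, tape 01.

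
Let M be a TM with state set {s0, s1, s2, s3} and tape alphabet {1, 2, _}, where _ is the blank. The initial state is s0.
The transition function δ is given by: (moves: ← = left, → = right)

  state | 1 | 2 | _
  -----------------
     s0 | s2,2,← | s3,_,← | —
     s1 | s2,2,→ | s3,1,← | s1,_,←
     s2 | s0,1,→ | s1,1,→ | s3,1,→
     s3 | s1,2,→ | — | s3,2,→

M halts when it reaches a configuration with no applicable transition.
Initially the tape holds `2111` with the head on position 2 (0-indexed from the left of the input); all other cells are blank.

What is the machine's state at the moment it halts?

state=s0 head=2 tape=21[1]1   (s0,1)→(s2,2,←)
state=s2 head=1 tape=2[1]21   (s2,1)→(s0,1,→)
state=s0 head=2 tape=21[2]1   (s0,2)→(s3,_,←)
state=s3 head=1 tape=2[1]_1   (s3,1)→(s1,2,→)
state=s1 head=2 tape=22[_]1   (s1,_)→(s1,_,←)
state=s1 head=1 tape=2[2]_1   (s1,2)→(s3,1,←)
state=s3 head=0 tape=[2]1_1
No transition is defined for (s3, 2); M halts in state s3.

s3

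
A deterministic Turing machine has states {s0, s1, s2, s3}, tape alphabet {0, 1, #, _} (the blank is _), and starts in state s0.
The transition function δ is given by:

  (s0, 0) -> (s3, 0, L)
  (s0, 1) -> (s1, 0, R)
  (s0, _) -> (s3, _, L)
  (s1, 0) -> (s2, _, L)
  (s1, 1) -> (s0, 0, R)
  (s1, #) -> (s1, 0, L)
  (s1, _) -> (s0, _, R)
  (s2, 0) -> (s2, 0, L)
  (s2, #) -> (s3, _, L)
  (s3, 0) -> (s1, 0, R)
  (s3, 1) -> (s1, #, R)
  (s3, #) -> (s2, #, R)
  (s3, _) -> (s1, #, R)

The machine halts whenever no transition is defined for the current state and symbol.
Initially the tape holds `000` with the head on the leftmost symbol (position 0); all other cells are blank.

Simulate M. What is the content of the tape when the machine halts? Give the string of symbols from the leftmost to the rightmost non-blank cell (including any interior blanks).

##__0

s0 | __[0]00   read 0 → write 0, move L, go to s3
s3 | _[_]000   read _ → write #, move R, go to s1
s1 | _#[0]00   read 0 → write _, move L, go to s2
s2 | _[#]_00   read # → write _, move L, go to s3
s3 | [_]__00   read _ → write #, move R, go to s1
s1 | #[_]_00   read _ → write _, move R, go to s0
s0 | #_[_]00   read _ → write _, move L, go to s3
s3 | #[_]_00   read _ → write #, move R, go to s1
s1 | ##[_]00   read _ → write _, move R, go to s0
s0 | ##_[0]0   read 0 → write 0, move L, go to s3
s3 | ##[_]00   read _ → write #, move R, go to s1
s1 | ###[0]0   read 0 → write _, move L, go to s2
s2 | ##[#]_0   read # → write _, move L, go to s3
s3 | #[#]__0   read # → write #, move R, go to s2
s2 | ##[_]_0
The non-blank tape span at halt is ##__0.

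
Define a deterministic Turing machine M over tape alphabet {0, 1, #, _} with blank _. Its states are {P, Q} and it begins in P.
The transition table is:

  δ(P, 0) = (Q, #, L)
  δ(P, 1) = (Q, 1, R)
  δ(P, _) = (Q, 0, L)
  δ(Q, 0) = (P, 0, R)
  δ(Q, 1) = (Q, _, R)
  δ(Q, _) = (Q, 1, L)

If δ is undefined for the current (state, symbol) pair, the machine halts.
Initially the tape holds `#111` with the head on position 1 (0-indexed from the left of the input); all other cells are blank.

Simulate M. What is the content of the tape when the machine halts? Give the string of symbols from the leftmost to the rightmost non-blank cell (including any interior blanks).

#11111

P | #[1]11__   read 1 → write 1, move R, go to Q
Q | #1[1]1__   read 1 → write _, move R, go to Q
Q | #1_[1]__   read 1 → write _, move R, go to Q
Q | #1__[_]_   read _ → write 1, move L, go to Q
Q | #1_[_]1_   read _ → write 1, move L, go to Q
Q | #1[_]11_   read _ → write 1, move L, go to Q
Q | #[1]111_   read 1 → write _, move R, go to Q
Q | #_[1]11_   read 1 → write _, move R, go to Q
Q | #__[1]1_   read 1 → write _, move R, go to Q
Q | #___[1]_   read 1 → write _, move R, go to Q
Q | #____[_]   read _ → write 1, move L, go to Q
Q | #___[_]1   read _ → write 1, move L, go to Q
Q | #__[_]11   read _ → write 1, move L, go to Q
Q | #_[_]111   read _ → write 1, move L, go to Q
Q | #[_]1111   read _ → write 1, move L, go to Q
Q | [#]11111
The non-blank tape span at halt is #11111.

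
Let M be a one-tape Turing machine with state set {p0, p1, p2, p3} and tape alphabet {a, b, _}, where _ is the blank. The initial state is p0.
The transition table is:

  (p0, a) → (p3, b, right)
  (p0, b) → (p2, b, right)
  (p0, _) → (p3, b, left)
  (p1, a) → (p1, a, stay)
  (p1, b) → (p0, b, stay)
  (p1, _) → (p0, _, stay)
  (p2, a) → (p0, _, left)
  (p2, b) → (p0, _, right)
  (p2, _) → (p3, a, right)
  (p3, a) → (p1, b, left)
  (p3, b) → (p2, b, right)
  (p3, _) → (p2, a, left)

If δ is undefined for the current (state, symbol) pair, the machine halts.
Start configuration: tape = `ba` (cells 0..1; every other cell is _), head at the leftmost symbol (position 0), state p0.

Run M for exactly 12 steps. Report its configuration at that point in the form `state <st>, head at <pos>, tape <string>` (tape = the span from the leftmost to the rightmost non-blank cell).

state p1, head at 1, tape bab

state=p0 head=0 tape=[b]a_   (p0,b)→(p2,b,right)
state=p2 head=1 tape=b[a]_   (p2,a)→(p0,_,left)
state=p0 head=0 tape=[b]__   (p0,b)→(p2,b,right)
state=p2 head=1 tape=b[_]_   (p2,_)→(p3,a,right)
state=p3 head=2 tape=ba[_]   (p3,_)→(p2,a,left)
state=p2 head=1 tape=b[a]a   (p2,a)→(p0,_,left)
state=p0 head=0 tape=[b]_a   (p0,b)→(p2,b,right)
state=p2 head=1 tape=b[_]a   (p2,_)→(p3,a,right)
state=p3 head=2 tape=ba[a]   (p3,a)→(p1,b,left)
state=p1 head=1 tape=b[a]b   (p1,a)→(p1,a,stay)
state=p1 head=1 tape=b[a]b   (p1,a)→(p1,a,stay)
state=p1 head=1 tape=b[a]b   (p1,a)→(p1,a,stay)
state=p1 head=1 tape=b[a]b
After 12 steps: state p1, head at 1, tape bab.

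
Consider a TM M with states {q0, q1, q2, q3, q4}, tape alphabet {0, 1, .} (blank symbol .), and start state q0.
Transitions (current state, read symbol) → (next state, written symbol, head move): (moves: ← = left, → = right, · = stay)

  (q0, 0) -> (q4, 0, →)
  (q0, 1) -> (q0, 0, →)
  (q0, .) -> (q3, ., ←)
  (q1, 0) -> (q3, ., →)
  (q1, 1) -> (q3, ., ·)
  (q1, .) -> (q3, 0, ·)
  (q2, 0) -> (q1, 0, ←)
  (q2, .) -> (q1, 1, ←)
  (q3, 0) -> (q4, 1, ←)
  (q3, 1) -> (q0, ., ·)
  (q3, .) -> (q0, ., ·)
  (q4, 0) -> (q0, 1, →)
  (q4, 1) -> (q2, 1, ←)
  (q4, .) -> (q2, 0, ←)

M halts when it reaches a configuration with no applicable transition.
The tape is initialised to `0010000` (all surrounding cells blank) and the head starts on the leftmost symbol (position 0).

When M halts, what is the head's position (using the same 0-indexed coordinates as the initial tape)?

q0 | [0]010000.   read 0 → write 0, move →, go to q4
q4 | 0[0]10000.   read 0 → write 1, move →, go to q0
q0 | 01[1]0000.   read 1 → write 0, move →, go to q0
q0 | 010[0]000.   read 0 → write 0, move →, go to q4
q4 | 0100[0]00.   read 0 → write 1, move →, go to q0
q0 | 01001[0]0.   read 0 → write 0, move →, go to q4
q4 | 010010[0].   read 0 → write 1, move →, go to q0
q0 | 0100101[.]   read . → write ., move ←, go to q3
q3 | 010010[1].   read 1 → write ., move ·, go to q0
q0 | 010010[.].   read . → write ., move ←, go to q3
q3 | 01001[0]..   read 0 → write 1, move ←, go to q4
q4 | 0100[1]1..   read 1 → write 1, move ←, go to q2
q2 | 010[0]11..   read 0 → write 0, move ←, go to q1
q1 | 01[0]011..   read 0 → write ., move →, go to q3
q3 | 01.[0]11..   read 0 → write 1, move ←, go to q4
q4 | 01[.]111..   read . → write 0, move ←, go to q2
q2 | 0[1]0111..
At halt the head is at cell 1.

1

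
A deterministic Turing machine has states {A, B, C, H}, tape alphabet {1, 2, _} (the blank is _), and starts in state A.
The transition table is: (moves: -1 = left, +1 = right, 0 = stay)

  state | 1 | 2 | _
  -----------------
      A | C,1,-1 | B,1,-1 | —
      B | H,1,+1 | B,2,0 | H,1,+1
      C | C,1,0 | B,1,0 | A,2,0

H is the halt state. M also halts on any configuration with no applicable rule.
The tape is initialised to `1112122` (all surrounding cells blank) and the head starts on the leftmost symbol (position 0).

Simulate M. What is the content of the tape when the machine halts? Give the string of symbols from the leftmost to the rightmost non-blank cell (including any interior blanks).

A | __[1]112122   read 1 → write 1, move -1, go to C
C | _[_]1112122   read _ → write 2, move 0, go to A
A | _[2]1112122   read 2 → write 1, move -1, go to B
B | [_]11112122   read _ → write 1, move +1, go to H
H | 1[1]1112122
The non-blank tape span at halt is 111112122.

111112122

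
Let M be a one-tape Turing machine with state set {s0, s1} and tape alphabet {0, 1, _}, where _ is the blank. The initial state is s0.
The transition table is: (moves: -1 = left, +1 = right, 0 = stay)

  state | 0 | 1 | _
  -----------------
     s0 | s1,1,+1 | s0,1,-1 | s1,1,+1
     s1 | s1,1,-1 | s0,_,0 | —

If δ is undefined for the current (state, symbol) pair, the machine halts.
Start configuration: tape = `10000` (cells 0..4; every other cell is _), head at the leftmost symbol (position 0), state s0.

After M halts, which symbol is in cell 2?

1

state=s0 head=0 tape=_[1]0000_   (s0,1)→(s0,1,-1)
state=s0 head=-1 tape=[_]10000_   (s0,_)→(s1,1,+1)
state=s1 head=0 tape=1[1]0000_   (s1,1)→(s0,_,0)
state=s0 head=0 tape=1[_]0000_   (s0,_)→(s1,1,+1)
state=s1 head=1 tape=11[0]000_   (s1,0)→(s1,1,-1)
state=s1 head=0 tape=1[1]1000_   (s1,1)→(s0,_,0)
state=s0 head=0 tape=1[_]1000_   (s0,_)→(s1,1,+1)
state=s1 head=1 tape=11[1]000_   (s1,1)→(s0,_,0)
state=s0 head=1 tape=11[_]000_   (s0,_)→(s1,1,+1)
state=s1 head=2 tape=111[0]00_   (s1,0)→(s1,1,-1)
state=s1 head=1 tape=11[1]100_   (s1,1)→(s0,_,0)
state=s0 head=1 tape=11[_]100_   (s0,_)→(s1,1,+1)
state=s1 head=2 tape=111[1]00_   (s1,1)→(s0,_,0)
state=s0 head=2 tape=111[_]00_   (s0,_)→(s1,1,+1)
state=s1 head=3 tape=1111[0]0_   (s1,0)→(s1,1,-1)
state=s1 head=2 tape=111[1]10_   (s1,1)→(s0,_,0)
state=s0 head=2 tape=111[_]10_   (s0,_)→(s1,1,+1)
state=s1 head=3 tape=1111[1]0_   (s1,1)→(s0,_,0)
state=s0 head=3 tape=1111[_]0_   (s0,_)→(s1,1,+1)
state=s1 head=4 tape=11111[0]_   (s1,0)→(s1,1,-1)
state=s1 head=3 tape=1111[1]1_   (s1,1)→(s0,_,0)
state=s0 head=3 tape=1111[_]1_   (s0,_)→(s1,1,+1)
state=s1 head=4 tape=11111[1]_   (s1,1)→(s0,_,0)
state=s0 head=4 tape=11111[_]_   (s0,_)→(s1,1,+1)
state=s1 head=5 tape=111111[_]
Cell 2 holds 1 when M halts.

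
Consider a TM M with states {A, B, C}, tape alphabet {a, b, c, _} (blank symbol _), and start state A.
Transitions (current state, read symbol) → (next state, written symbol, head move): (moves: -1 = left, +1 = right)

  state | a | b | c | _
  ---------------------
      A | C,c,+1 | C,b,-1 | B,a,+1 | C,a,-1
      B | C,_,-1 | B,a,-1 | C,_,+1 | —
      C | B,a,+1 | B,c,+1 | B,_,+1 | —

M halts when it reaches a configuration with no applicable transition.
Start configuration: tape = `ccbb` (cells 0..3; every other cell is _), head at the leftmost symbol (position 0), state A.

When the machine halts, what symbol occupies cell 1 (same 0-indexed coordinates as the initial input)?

_

state=A head=0 tape=[c]cbb_   (A,c)→(B,a,+1)
state=B head=1 tape=a[c]bb_   (B,c)→(C,_,+1)
state=C head=2 tape=a_[b]b_   (C,b)→(B,c,+1)
state=B head=3 tape=a_c[b]_   (B,b)→(B,a,-1)
state=B head=2 tape=a_[c]a_   (B,c)→(C,_,+1)
state=C head=3 tape=a__[a]_   (C,a)→(B,a,+1)
state=B head=4 tape=a__a[_]
Cell 1 holds _ when M halts.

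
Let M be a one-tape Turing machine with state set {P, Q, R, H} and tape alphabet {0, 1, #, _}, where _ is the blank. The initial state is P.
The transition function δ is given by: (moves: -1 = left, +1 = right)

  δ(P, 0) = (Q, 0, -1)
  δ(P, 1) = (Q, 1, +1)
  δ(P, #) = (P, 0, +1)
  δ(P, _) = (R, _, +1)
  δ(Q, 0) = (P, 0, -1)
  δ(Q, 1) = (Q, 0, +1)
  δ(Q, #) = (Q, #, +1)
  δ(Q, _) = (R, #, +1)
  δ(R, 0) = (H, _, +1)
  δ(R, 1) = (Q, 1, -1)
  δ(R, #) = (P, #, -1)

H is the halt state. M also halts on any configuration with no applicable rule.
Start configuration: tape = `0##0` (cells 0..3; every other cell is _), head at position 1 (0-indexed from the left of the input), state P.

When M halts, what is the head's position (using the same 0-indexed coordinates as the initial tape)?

P | _0[#]#0   read # → write 0, move +1, go to P
P | _00[#]0   read # → write 0, move +1, go to P
P | _000[0]   read 0 → write 0, move -1, go to Q
Q | _00[0]0   read 0 → write 0, move -1, go to P
P | _0[0]00   read 0 → write 0, move -1, go to Q
Q | _[0]000   read 0 → write 0, move -1, go to P
P | [_]0000   read _ → write _, move +1, go to R
R | _[0]000   read 0 → write _, move +1, go to H
H | __[0]00
At halt the head is at cell 1.

1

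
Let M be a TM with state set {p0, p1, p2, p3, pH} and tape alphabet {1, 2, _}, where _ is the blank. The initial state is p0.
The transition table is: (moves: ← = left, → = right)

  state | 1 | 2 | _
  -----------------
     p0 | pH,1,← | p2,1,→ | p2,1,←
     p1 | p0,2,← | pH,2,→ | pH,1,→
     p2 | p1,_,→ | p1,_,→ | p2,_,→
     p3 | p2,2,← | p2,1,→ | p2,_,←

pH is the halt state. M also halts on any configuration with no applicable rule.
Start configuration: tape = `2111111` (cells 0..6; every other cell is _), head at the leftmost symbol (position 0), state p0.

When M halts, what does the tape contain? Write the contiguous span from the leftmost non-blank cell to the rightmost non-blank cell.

221111

p0 | _[2]111111   read 2 → write 1, move →, go to p2
p2 | _1[1]11111   read 1 → write _, move →, go to p1
p1 | _1_[1]1111   read 1 → write 2, move ←, go to p0
p0 | _1[_]21111   read _ → write 1, move ←, go to p2
p2 | _[1]121111   read 1 → write _, move →, go to p1
p1 | __[1]21111   read 1 → write 2, move ←, go to p0
p0 | _[_]221111   read _ → write 1, move ←, go to p2
p2 | [_]1221111   read _ → write _, move →, go to p2
p2 | _[1]221111   read 1 → write _, move →, go to p1
p1 | __[2]21111   read 2 → write 2, move →, go to pH
pH | __2[2]1111
The non-blank tape span at halt is 221111.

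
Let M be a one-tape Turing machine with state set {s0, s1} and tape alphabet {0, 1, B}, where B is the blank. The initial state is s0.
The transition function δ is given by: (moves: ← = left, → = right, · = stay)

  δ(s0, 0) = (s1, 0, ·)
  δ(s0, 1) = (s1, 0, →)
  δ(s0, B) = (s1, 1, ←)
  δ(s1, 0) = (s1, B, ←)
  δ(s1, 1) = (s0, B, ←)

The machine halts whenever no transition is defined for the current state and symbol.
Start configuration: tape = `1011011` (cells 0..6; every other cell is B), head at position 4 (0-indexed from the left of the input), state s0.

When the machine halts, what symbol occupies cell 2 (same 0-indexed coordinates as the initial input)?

state=s0 head=4 tape=1011[0]11   (s0,0)→(s1,0,·)
state=s1 head=4 tape=1011[0]11   (s1,0)→(s1,B,←)
state=s1 head=3 tape=101[1]B11   (s1,1)→(s0,B,←)
state=s0 head=2 tape=10[1]BB11   (s0,1)→(s1,0,→)
state=s1 head=3 tape=100[B]B11
Cell 2 holds 0 when M halts.

0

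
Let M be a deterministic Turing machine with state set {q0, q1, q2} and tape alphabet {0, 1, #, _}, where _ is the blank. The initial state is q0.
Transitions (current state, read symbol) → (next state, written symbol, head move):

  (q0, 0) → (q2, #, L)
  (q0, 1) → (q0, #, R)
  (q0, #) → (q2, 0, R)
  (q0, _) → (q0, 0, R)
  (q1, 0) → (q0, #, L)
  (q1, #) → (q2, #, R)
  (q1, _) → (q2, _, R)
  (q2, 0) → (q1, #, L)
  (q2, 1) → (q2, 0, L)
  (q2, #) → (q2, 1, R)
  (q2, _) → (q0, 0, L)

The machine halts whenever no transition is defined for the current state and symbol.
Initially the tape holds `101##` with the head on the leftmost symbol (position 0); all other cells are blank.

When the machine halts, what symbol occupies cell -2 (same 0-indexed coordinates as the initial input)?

1

q0 | ___[1]01##   read 1 → write #, move R, go to q0
q0 | ___#[0]1##   read 0 → write #, move L, go to q2
q2 | ___[#]#1##   read # → write 1, move R, go to q2
q2 | ___1[#]1##   read # → write 1, move R, go to q2
q2 | ___11[1]##   read 1 → write 0, move L, go to q2
q2 | ___1[1]0##   read 1 → write 0, move L, go to q2
q2 | ___[1]00##   read 1 → write 0, move L, go to q2
q2 | __[_]000##   read _ → write 0, move L, go to q0
q0 | _[_]0000##   read _ → write 0, move R, go to q0
q0 | _0[0]000##   read 0 → write #, move L, go to q2
q2 | _[0]#000##   read 0 → write #, move L, go to q1
q1 | [_]##000##   read _ → write _, move R, go to q2
q2 | _[#]#000##   read # → write 1, move R, go to q2
q2 | _1[#]000##   read # → write 1, move R, go to q2
q2 | _11[0]00##   read 0 → write #, move L, go to q1
q1 | _1[1]#00##
Cell -2 holds 1 when M halts.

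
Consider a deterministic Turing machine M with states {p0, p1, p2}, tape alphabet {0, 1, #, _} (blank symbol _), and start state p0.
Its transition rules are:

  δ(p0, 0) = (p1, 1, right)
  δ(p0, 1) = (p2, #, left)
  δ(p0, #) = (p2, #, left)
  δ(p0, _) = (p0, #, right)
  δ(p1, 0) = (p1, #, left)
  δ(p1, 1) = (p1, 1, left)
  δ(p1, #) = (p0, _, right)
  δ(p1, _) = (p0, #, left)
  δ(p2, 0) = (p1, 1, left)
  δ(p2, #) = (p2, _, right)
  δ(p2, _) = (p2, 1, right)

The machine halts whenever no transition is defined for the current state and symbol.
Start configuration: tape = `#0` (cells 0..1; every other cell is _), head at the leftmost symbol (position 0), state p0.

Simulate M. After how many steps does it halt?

state=p0 head=0 tape=__[#]0   (p0,#)→(p2,#,left)
state=p2 head=-1 tape=_[_]#0   (p2,_)→(p2,1,right)
state=p2 head=0 tape=_1[#]0   (p2,#)→(p2,_,right)
state=p2 head=1 tape=_1_[0]   (p2,0)→(p1,1,left)
state=p1 head=0 tape=_1[_]1   (p1,_)→(p0,#,left)
state=p0 head=-1 tape=_[1]#1   (p0,1)→(p2,#,left)
state=p2 head=-2 tape=[_]##1   (p2,_)→(p2,1,right)
state=p2 head=-1 tape=1[#]#1   (p2,#)→(p2,_,right)
state=p2 head=0 tape=1_[#]1   (p2,#)→(p2,_,right)
state=p2 head=1 tape=1__[1]
M halts after 9 transitions.

9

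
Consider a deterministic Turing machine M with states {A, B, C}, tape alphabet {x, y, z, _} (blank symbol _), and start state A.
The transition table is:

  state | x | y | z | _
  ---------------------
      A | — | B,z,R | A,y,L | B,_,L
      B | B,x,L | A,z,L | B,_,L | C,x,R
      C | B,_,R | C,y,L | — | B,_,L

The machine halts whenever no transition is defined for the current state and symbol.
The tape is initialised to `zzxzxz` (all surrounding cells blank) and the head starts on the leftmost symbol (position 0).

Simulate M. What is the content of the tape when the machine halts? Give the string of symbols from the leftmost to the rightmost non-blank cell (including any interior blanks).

A | ____[z]zxzxz   read z → write y, move L, go to A
A | ___[_]yzxzxz   read _ → write _, move L, go to B
B | __[_]_yzxzxz   read _ → write x, move R, go to C
C | __x[_]yzxzxz   read _ → write _, move L, go to B
B | __[x]_yzxzxz   read x → write x, move L, go to B
B | _[_]x_yzxzxz   read _ → write x, move R, go to C
C | _x[x]_yzxzxz   read x → write _, move R, go to B
B | _x_[_]yzxzxz   read _ → write x, move R, go to C
C | _x_x[y]zxzxz   read y → write y, move L, go to C
C | _x_[x]yzxzxz   read x → write _, move R, go to B
B | _x__[y]zxzxz   read y → write z, move L, go to A
A | _x_[_]zzxzxz   read _ → write _, move L, go to B
B | _x[_]_zzxzxz   read _ → write x, move R, go to C
C | _xx[_]zzxzxz   read _ → write _, move L, go to B
B | _x[x]_zzxzxz   read x → write x, move L, go to B
B | _[x]x_zzxzxz   read x → write x, move L, go to B
B | [_]xx_zzxzxz   read _ → write x, move R, go to C
C | x[x]x_zzxzxz   read x → write _, move R, go to B
B | x_[x]_zzxzxz   read x → write x, move L, go to B
B | x[_]x_zzxzxz   read _ → write x, move R, go to C
C | xx[x]_zzxzxz   read x → write _, move R, go to B
B | xx_[_]zzxzxz   read _ → write x, move R, go to C
C | xx_x[z]zxzxz
The non-blank tape span at halt is xx_xzzxzxz.

xx_xzzxzxz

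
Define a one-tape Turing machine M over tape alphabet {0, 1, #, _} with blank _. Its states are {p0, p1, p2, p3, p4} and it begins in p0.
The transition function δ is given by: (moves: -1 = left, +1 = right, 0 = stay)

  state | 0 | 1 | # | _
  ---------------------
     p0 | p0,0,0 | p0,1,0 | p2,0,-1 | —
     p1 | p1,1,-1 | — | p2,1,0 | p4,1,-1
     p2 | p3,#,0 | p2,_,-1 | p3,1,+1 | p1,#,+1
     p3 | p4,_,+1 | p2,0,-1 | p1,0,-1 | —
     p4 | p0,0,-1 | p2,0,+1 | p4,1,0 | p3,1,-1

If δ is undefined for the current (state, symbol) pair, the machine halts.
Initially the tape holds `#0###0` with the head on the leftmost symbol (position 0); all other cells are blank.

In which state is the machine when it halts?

p3

p0 | _____[#]0###0   read # → write 0, move -1, go to p2
p2 | ____[_]00###0   read _ → write #, move +1, go to p1
p1 | ____#[0]0###0   read 0 → write 1, move -1, go to p1
p1 | ____[#]10###0   read # → write 1, move 0, go to p2
p2 | ____[1]10###0   read 1 → write _, move -1, go to p2
p2 | ___[_]_10###0   read _ → write #, move +1, go to p1
p1 | ___#[_]10###0   read _ → write 1, move -1, go to p4
p4 | ___[#]110###0   read # → write 1, move 0, go to p4
p4 | ___[1]110###0   read 1 → write 0, move +1, go to p2
p2 | ___0[1]10###0   read 1 → write _, move -1, go to p2
p2 | ___[0]_10###0   read 0 → write #, move 0, go to p3
p3 | ___[#]_10###0   read # → write 0, move -1, go to p1
p1 | __[_]0_10###0   read _ → write 1, move -1, go to p4
p4 | _[_]10_10###0   read _ → write 1, move -1, go to p3
p3 | [_]110_10###0
No transition is defined for (p3, _); M halts in state p3.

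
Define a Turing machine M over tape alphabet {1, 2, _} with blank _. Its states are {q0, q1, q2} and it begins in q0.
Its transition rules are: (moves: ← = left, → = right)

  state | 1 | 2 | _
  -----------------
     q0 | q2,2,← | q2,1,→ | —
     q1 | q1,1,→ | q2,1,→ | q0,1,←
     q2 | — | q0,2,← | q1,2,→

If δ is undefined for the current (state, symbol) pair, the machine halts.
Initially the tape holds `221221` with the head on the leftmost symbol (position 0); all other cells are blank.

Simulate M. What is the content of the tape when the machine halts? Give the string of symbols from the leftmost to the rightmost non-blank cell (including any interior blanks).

state=q0 head=0 tape=__[2]21221   (q0,2)→(q2,1,→)
state=q2 head=1 tape=__1[2]1221   (q2,2)→(q0,2,←)
state=q0 head=0 tape=__[1]21221   (q0,1)→(q2,2,←)
state=q2 head=-1 tape=_[_]221221   (q2,_)→(q1,2,→)
state=q1 head=0 tape=_2[2]21221   (q1,2)→(q2,1,→)
state=q2 head=1 tape=_21[2]1221   (q2,2)→(q0,2,←)
state=q0 head=0 tape=_2[1]21221   (q0,1)→(q2,2,←)
state=q2 head=-1 tape=_[2]221221   (q2,2)→(q0,2,←)
state=q0 head=-2 tape=[_]2221221
The non-blank tape span at halt is 2221221.

2221221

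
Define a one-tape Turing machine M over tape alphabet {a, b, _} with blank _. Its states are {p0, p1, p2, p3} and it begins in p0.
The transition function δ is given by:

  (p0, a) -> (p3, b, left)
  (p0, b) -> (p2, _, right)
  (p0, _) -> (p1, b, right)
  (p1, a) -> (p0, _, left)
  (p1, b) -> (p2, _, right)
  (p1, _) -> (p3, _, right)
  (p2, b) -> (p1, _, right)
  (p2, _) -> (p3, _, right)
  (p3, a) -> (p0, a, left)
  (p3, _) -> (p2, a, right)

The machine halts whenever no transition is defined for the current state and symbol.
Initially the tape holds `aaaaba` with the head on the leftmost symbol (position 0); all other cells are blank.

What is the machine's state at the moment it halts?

p0 | _[a]aaaba   read a → write b, move left, go to p3
p3 | [_]baaaba   read _ → write a, move right, go to p2
p2 | a[b]aaaba   read b → write _, move right, go to p1
p1 | a_[a]aaba   read a → write _, move left, go to p0
p0 | a[_]_aaba   read _ → write b, move right, go to p1
p1 | ab[_]aaba   read _ → write _, move right, go to p3
p3 | ab_[a]aba   read a → write a, move left, go to p0
p0 | ab[_]aaba   read _ → write b, move right, go to p1
p1 | abb[a]aba   read a → write _, move left, go to p0
p0 | ab[b]_aba   read b → write _, move right, go to p2
p2 | ab_[_]aba   read _ → write _, move right, go to p3
p3 | ab__[a]ba   read a → write a, move left, go to p0
p0 | ab_[_]aba   read _ → write b, move right, go to p1
p1 | ab_b[a]ba   read a → write _, move left, go to p0
p0 | ab_[b]_ba   read b → write _, move right, go to p2
p2 | ab__[_]ba   read _ → write _, move right, go to p3
p3 | ab___[b]a
No transition is defined for (p3, b); M halts in state p3.

p3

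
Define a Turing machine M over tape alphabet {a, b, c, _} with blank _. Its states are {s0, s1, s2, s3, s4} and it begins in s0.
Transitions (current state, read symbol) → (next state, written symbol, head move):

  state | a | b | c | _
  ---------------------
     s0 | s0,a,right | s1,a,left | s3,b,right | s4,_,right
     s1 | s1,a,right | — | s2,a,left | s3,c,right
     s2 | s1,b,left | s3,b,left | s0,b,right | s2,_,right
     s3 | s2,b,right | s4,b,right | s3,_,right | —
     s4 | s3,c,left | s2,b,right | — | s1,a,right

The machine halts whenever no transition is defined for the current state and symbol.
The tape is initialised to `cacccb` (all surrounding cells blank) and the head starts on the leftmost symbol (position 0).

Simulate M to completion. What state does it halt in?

state=s0 head=0 tape=[c]acccb___   (s0,c)→(s3,b,right)
state=s3 head=1 tape=b[a]cccb___   (s3,a)→(s2,b,right)
state=s2 head=2 tape=bb[c]ccb___   (s2,c)→(s0,b,right)
state=s0 head=3 tape=bbb[c]cb___   (s0,c)→(s3,b,right)
state=s3 head=4 tape=bbbb[c]b___   (s3,c)→(s3,_,right)
state=s3 head=5 tape=bbbb_[b]___   (s3,b)→(s4,b,right)
state=s4 head=6 tape=bbbb_b[_]__   (s4,_)→(s1,a,right)
state=s1 head=7 tape=bbbb_ba[_]_   (s1,_)→(s3,c,right)
state=s3 head=8 tape=bbbb_bac[_]
No transition is defined for (s3, _); M halts in state s3.

s3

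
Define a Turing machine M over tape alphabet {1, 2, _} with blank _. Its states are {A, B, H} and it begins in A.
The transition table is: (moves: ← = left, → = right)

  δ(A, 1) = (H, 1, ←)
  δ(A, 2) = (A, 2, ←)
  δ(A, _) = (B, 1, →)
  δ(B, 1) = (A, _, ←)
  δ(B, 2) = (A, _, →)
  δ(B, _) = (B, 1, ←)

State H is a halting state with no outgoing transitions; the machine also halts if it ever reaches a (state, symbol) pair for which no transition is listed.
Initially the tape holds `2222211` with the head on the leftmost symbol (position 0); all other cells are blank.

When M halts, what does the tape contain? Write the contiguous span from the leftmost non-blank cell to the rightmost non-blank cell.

A | _[2]222211   read 2 → write 2, move ←, go to A
A | [_]2222211   read _ → write 1, move →, go to B
B | 1[2]222211   read 2 → write _, move →, go to A
A | 1_[2]22211   read 2 → write 2, move ←, go to A
A | 1[_]222211   read _ → write 1, move →, go to B
B | 11[2]22211   read 2 → write _, move →, go to A
A | 11_[2]2211   read 2 → write 2, move ←, go to A
A | 11[_]22211   read _ → write 1, move →, go to B
B | 111[2]2211   read 2 → write _, move →, go to A
A | 111_[2]211   read 2 → write 2, move ←, go to A
A | 111[_]2211   read _ → write 1, move →, go to B
B | 1111[2]211   read 2 → write _, move →, go to A
A | 1111_[2]11   read 2 → write 2, move ←, go to A
A | 1111[_]211   read _ → write 1, move →, go to B
B | 11111[2]11   read 2 → write _, move →, go to A
A | 11111_[1]1   read 1 → write 1, move ←, go to H
H | 11111[_]11
The non-blank tape span at halt is 11111_11.

11111_11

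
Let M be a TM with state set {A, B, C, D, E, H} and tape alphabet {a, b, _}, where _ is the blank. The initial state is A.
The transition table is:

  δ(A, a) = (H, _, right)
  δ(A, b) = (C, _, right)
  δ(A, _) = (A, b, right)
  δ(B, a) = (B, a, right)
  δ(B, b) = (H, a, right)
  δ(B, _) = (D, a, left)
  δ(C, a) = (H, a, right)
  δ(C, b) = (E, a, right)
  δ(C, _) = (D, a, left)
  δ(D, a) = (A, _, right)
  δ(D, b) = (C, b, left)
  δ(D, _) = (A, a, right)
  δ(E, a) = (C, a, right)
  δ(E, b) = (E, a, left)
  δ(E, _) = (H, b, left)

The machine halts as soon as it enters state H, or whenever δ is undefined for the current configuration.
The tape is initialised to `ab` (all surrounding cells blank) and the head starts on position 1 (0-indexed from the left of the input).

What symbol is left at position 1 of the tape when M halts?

a

state=A head=1 tape=a[b]__   (A,b)→(C,_,right)
state=C head=2 tape=a_[_]_   (C,_)→(D,a,left)
state=D head=1 tape=a[_]a_   (D,_)→(A,a,right)
state=A head=2 tape=aa[a]_   (A,a)→(H,_,right)
state=H head=3 tape=aa_[_]
Cell 1 holds a when M halts.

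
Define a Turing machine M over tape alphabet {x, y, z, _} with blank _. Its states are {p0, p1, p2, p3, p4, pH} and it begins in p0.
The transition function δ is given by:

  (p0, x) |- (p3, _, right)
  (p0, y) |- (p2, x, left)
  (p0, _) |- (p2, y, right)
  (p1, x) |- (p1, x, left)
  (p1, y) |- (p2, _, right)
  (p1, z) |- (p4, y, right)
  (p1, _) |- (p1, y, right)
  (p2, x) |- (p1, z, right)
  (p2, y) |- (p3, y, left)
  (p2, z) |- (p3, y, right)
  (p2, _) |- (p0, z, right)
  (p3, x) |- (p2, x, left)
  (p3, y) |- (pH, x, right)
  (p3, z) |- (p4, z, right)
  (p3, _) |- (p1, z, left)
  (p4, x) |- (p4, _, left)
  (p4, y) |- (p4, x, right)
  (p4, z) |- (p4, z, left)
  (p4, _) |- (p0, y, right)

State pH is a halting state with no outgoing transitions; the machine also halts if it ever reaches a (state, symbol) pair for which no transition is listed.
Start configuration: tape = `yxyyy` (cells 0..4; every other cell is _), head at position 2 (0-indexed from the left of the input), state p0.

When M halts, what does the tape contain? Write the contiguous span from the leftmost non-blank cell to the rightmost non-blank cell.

state=p0 head=2 tape=__yx[y]yy   (p0,y)→(p2,x,left)
state=p2 head=1 tape=__y[x]xyy   (p2,x)→(p1,z,right)
state=p1 head=2 tape=__yz[x]yy   (p1,x)→(p1,x,left)
state=p1 head=1 tape=__y[z]xyy   (p1,z)→(p4,y,right)
state=p4 head=2 tape=__yy[x]yy   (p4,x)→(p4,_,left)
state=p4 head=1 tape=__y[y]_yy   (p4,y)→(p4,x,right)
state=p4 head=2 tape=__yx[_]yy   (p4,_)→(p0,y,right)
state=p0 head=3 tape=__yxy[y]y   (p0,y)→(p2,x,left)
state=p2 head=2 tape=__yx[y]xy   (p2,y)→(p3,y,left)
state=p3 head=1 tape=__y[x]yxy   (p3,x)→(p2,x,left)
state=p2 head=0 tape=__[y]xyxy   (p2,y)→(p3,y,left)
state=p3 head=-1 tape=_[_]yxyxy   (p3,_)→(p1,z,left)
state=p1 head=-2 tape=[_]zyxyxy   (p1,_)→(p1,y,right)
state=p1 head=-1 tape=y[z]yxyxy   (p1,z)→(p4,y,right)
state=p4 head=0 tape=yy[y]xyxy   (p4,y)→(p4,x,right)
state=p4 head=1 tape=yyx[x]yxy   (p4,x)→(p4,_,left)
state=p4 head=0 tape=yy[x]_yxy   (p4,x)→(p4,_,left)
state=p4 head=-1 tape=y[y]__yxy   (p4,y)→(p4,x,right)
state=p4 head=0 tape=yx[_]_yxy   (p4,_)→(p0,y,right)
state=p0 head=1 tape=yxy[_]yxy   (p0,_)→(p2,y,right)
state=p2 head=2 tape=yxyy[y]xy   (p2,y)→(p3,y,left)
state=p3 head=1 tape=yxy[y]yxy   (p3,y)→(pH,x,right)
state=pH head=2 tape=yxyx[y]xy
The non-blank tape span at halt is yxyxyxy.

yxyxyxy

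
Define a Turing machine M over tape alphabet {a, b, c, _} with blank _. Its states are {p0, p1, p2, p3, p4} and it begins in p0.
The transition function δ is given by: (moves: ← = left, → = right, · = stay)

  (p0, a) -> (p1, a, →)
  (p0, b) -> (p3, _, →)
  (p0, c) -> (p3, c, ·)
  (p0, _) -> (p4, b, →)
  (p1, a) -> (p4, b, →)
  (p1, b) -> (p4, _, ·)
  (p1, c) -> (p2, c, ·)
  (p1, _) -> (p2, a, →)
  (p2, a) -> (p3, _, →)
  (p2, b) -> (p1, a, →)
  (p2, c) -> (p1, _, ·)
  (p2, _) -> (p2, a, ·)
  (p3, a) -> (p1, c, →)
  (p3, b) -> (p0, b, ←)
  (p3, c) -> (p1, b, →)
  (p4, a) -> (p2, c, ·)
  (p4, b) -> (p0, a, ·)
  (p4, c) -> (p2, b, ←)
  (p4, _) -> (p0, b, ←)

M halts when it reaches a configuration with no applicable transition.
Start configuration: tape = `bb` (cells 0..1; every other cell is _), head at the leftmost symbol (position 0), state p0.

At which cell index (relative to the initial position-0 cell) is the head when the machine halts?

4

state=p0 head=0 tape=[b]b___   (p0,b)→(p3,_,→)
state=p3 head=1 tape=_[b]___   (p3,b)→(p0,b,←)
state=p0 head=0 tape=[_]b___   (p0,_)→(p4,b,→)
state=p4 head=1 tape=b[b]___   (p4,b)→(p0,a,·)
state=p0 head=1 tape=b[a]___   (p0,a)→(p1,a,→)
state=p1 head=2 tape=ba[_]__   (p1,_)→(p2,a,→)
state=p2 head=3 tape=baa[_]_   (p2,_)→(p2,a,·)
state=p2 head=3 tape=baa[a]_   (p2,a)→(p3,_,→)
state=p3 head=4 tape=baa_[_]
At halt the head is at cell 4.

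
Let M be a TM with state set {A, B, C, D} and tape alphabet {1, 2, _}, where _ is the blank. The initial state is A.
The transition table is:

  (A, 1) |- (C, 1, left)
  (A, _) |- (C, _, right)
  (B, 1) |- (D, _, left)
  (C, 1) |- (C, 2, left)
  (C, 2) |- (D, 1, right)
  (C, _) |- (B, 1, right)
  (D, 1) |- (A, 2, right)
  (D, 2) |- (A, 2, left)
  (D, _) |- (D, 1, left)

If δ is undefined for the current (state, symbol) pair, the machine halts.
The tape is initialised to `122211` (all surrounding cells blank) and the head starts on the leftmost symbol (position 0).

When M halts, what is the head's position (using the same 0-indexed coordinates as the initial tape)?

8

state=A head=0 tape=_[1]22211___   (A,1)→(C,1,left)
state=C head=-1 tape=[_]122211___   (C,_)→(B,1,right)
state=B head=0 tape=1[1]22211___   (B,1)→(D,_,left)
state=D head=-1 tape=[1]_22211___   (D,1)→(A,2,right)
state=A head=0 tape=2[_]22211___   (A,_)→(C,_,right)
state=C head=1 tape=2_[2]2211___   (C,2)→(D,1,right)
state=D head=2 tape=2_1[2]211___   (D,2)→(A,2,left)
state=A head=1 tape=2_[1]2211___   (A,1)→(C,1,left)
state=C head=0 tape=2[_]12211___   (C,_)→(B,1,right)
state=B head=1 tape=21[1]2211___   (B,1)→(D,_,left)
state=D head=0 tape=2[1]_2211___   (D,1)→(A,2,right)
state=A head=1 tape=22[_]2211___   (A,_)→(C,_,right)
state=C head=2 tape=22_[2]211___   (C,2)→(D,1,right)
state=D head=3 tape=22_1[2]11___   (D,2)→(A,2,left)
state=A head=2 tape=22_[1]211___   (A,1)→(C,1,left)
state=C head=1 tape=22[_]1211___   (C,_)→(B,1,right)
state=B head=2 tape=221[1]211___   (B,1)→(D,_,left)
state=D head=1 tape=22[1]_211___   (D,1)→(A,2,right)
state=A head=2 tape=222[_]211___   (A,_)→(C,_,right)
state=C head=3 tape=222_[2]11___   (C,2)→(D,1,right)
state=D head=4 tape=222_1[1]1___   (D,1)→(A,2,right)
state=A head=5 tape=222_12[1]___   (A,1)→(C,1,left)
state=C head=4 tape=222_1[2]1___   (C,2)→(D,1,right)
state=D head=5 tape=222_11[1]___   (D,1)→(A,2,right)
state=A head=6 tape=222_112[_]__   (A,_)→(C,_,right)
state=C head=7 tape=222_112_[_]_   (C,_)→(B,1,right)
state=B head=8 tape=222_112_1[_]
At halt the head is at cell 8.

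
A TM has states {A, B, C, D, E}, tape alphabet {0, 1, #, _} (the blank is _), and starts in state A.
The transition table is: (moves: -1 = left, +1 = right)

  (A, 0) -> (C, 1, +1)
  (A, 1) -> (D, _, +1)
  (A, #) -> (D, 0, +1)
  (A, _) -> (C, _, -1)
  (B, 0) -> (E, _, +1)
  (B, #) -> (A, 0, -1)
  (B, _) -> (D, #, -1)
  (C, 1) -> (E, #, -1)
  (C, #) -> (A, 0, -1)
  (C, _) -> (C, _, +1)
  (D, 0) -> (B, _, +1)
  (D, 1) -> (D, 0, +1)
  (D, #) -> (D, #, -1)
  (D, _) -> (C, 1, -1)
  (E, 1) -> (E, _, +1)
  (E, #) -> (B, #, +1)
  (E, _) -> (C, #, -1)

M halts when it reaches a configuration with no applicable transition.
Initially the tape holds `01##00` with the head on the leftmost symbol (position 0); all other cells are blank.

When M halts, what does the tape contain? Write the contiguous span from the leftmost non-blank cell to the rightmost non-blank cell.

A | [0]1##00   read 0 → write 1, move +1, go to C
C | 1[1]##00   read 1 → write #, move -1, go to E
E | [1]###00   read 1 → write _, move +1, go to E
E | _[#]##00   read # → write #, move +1, go to B
B | _#[#]#00   read # → write 0, move -1, go to A
A | _[#]0#00   read # → write 0, move +1, go to D
D | _0[0]#00   read 0 → write _, move +1, go to B
B | _0_[#]00   read # → write 0, move -1, go to A
A | _0[_]000   read _ → write _, move -1, go to C
C | _[0]_000
The non-blank tape span at halt is 0_000.

0_000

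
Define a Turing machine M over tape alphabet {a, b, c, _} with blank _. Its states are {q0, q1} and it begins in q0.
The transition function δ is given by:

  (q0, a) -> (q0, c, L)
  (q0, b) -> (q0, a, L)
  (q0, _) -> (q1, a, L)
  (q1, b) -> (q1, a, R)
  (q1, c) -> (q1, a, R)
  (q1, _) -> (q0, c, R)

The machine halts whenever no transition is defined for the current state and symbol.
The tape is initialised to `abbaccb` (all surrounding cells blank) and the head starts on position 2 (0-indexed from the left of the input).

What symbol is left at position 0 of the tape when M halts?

c

q0 | __ab[b]accb   read b → write a, move L, go to q0
q0 | __a[b]aaccb   read b → write a, move L, go to q0
q0 | __[a]aaaccb   read a → write c, move L, go to q0
q0 | _[_]caaaccb   read _ → write a, move L, go to q1
q1 | [_]acaaaccb   read _ → write c, move R, go to q0
q0 | c[a]caaaccb   read a → write c, move L, go to q0
q0 | [c]ccaaaccb
Cell 0 holds c when M halts.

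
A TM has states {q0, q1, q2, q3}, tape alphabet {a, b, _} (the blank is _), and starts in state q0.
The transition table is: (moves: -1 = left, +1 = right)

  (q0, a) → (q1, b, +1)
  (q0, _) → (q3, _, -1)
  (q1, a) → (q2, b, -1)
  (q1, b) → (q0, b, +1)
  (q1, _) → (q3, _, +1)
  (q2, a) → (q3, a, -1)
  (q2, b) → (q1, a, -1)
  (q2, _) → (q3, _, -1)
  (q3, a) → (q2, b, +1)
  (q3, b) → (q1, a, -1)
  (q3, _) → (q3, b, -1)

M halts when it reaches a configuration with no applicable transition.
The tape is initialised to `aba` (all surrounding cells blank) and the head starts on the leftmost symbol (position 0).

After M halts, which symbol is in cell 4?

state=q0 head=0 tape=[a]ba__   (q0,a)→(q1,b,+1)
state=q1 head=1 tape=b[b]a__   (q1,b)→(q0,b,+1)
state=q0 head=2 tape=bb[a]__   (q0,a)→(q1,b,+1)
state=q1 head=3 tape=bbb[_]_   (q1,_)→(q3,_,+1)
state=q3 head=4 tape=bbb_[_]   (q3,_)→(q3,b,-1)
state=q3 head=3 tape=bbb[_]b   (q3,_)→(q3,b,-1)
state=q3 head=2 tape=bb[b]bb   (q3,b)→(q1,a,-1)
state=q1 head=1 tape=b[b]abb   (q1,b)→(q0,b,+1)
state=q0 head=2 tape=bb[a]bb   (q0,a)→(q1,b,+1)
state=q1 head=3 tape=bbb[b]b   (q1,b)→(q0,b,+1)
state=q0 head=4 tape=bbbb[b]
Cell 4 holds b when M halts.

b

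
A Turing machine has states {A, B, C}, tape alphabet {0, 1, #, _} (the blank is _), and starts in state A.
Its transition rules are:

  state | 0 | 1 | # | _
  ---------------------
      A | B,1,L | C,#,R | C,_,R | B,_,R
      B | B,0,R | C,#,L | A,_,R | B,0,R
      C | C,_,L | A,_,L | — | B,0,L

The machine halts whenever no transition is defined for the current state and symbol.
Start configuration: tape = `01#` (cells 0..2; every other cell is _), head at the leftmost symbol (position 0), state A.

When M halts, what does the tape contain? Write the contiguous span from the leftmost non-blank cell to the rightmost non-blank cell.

state=A head=0 tape=___[0]1#   (A,0)→(B,1,L)
state=B head=-1 tape=__[_]11#   (B,_)→(B,0,R)
state=B head=0 tape=__0[1]1#   (B,1)→(C,#,L)
state=C head=-1 tape=__[0]#1#   (C,0)→(C,_,L)
state=C head=-2 tape=_[_]_#1#   (C,_)→(B,0,L)
state=B head=-3 tape=[_]0_#1#   (B,_)→(B,0,R)
state=B head=-2 tape=0[0]_#1#   (B,0)→(B,0,R)
state=B head=-1 tape=00[_]#1#   (B,_)→(B,0,R)
state=B head=0 tape=000[#]1#   (B,#)→(A,_,R)
state=A head=1 tape=000_[1]#   (A,1)→(C,#,R)
state=C head=2 tape=000_#[#]
The non-blank tape span at halt is 000_##.

000_##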